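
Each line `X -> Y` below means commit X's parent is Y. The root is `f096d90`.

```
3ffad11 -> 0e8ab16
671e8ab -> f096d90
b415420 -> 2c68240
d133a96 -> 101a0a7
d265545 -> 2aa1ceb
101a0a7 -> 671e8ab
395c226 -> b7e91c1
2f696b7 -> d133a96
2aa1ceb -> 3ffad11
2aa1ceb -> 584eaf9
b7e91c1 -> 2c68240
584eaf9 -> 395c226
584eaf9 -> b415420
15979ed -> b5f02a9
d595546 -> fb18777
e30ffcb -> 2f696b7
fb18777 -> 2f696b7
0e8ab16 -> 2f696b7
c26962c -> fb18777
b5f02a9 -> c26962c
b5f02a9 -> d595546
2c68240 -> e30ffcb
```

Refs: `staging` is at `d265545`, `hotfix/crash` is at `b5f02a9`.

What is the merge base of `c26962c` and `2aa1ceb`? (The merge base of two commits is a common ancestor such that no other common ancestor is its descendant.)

2f696b7

Ancestors of c26962c: {101a0a7, 2f696b7, 671e8ab, c26962c, d133a96, f096d90, fb18777}.
Ancestors of 2aa1ceb: {0e8ab16, 101a0a7, 2aa1ceb, 2c68240, 2f696b7, 395c226, 3ffad11, 584eaf9, 671e8ab, b415420, b7e91c1, d133a96, e30ffcb, f096d90}.
Common ancestors: {101a0a7, 2f696b7, 671e8ab, d133a96, f096d90}.
Among these, 2f696b7 is not an ancestor of any other common ancestor — it is the merge base.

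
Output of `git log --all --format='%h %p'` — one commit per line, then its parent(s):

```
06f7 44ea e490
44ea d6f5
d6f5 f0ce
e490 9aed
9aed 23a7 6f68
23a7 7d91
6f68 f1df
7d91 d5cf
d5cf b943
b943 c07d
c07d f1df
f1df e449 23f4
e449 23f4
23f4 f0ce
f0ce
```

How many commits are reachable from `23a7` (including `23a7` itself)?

9

Walking parent pointers from 23a7: reachable set = {23a7, 23f4, 7d91, b943, c07d, d5cf, e449, f0ce, f1df}.
That is 9 commits.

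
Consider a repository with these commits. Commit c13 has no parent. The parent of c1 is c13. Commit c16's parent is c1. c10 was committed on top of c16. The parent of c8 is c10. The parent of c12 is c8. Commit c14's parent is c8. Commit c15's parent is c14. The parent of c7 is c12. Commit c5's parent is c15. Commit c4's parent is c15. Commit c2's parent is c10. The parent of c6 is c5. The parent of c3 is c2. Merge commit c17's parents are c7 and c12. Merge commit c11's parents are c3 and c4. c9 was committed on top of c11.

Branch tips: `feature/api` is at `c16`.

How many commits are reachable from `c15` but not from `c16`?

4

Reachable from c15: {c1, c10, c13, c14, c15, c16, c8}.
Reachable from c16: {c1, c13, c16}.
In c15's history but not c16's: {c10, c14, c15, c8} — 4 commits.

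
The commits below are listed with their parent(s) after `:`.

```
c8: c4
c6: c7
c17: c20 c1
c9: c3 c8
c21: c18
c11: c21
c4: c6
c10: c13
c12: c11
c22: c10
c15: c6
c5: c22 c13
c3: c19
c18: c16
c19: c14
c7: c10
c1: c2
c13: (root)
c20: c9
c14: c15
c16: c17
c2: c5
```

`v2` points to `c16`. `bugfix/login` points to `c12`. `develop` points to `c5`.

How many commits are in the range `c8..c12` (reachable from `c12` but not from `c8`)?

16

Reachable from c12: {c1, c10, c11, c12, c13, c14, c15, c16, c17, c18, c19, c2, c20, c21, c22, c3, c4, c5, c6, c7, c8, c9}.
Reachable from c8: {c10, c13, c4, c6, c7, c8}.
In c12's history but not c8's: {c1, c11, c12, c14, c15, c16, c17, c18, c19, c2, c20, c21, c22, c3, c5, c9} — 16 commits.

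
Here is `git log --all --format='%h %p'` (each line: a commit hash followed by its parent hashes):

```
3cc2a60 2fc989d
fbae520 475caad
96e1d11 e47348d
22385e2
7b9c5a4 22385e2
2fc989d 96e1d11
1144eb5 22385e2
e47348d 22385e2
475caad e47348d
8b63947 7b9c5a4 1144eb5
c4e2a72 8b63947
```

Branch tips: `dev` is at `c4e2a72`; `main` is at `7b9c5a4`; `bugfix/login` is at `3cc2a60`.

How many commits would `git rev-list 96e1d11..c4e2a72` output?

Reachable from c4e2a72: {1144eb5, 22385e2, 7b9c5a4, 8b63947, c4e2a72}.
Reachable from 96e1d11: {22385e2, 96e1d11, e47348d}.
In c4e2a72's history but not 96e1d11's: {1144eb5, 7b9c5a4, 8b63947, c4e2a72} — 4 commits.

4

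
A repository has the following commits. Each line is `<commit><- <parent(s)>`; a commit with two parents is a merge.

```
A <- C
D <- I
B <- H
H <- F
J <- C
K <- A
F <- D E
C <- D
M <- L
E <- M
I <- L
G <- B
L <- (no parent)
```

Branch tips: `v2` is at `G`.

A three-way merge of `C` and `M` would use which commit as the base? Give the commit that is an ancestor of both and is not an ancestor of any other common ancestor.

Ancestors of C: {C, D, I, L}.
Ancestors of M: {L, M}.
Common ancestors: {L}.
The only common ancestor is L, so it is the merge base.

L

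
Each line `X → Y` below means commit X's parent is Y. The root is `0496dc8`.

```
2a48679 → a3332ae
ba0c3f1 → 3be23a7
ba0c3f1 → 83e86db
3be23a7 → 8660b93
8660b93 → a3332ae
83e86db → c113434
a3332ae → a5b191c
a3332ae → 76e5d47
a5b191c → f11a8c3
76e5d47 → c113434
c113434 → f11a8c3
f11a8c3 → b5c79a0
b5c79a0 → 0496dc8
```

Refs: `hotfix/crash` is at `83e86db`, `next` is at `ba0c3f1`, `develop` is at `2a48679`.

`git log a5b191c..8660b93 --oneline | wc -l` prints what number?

4

Reachable from 8660b93: {0496dc8, 76e5d47, 8660b93, a3332ae, a5b191c, b5c79a0, c113434, f11a8c3}.
Reachable from a5b191c: {0496dc8, a5b191c, b5c79a0, f11a8c3}.
In 8660b93's history but not a5b191c's: {76e5d47, 8660b93, a3332ae, c113434} — 4 commits.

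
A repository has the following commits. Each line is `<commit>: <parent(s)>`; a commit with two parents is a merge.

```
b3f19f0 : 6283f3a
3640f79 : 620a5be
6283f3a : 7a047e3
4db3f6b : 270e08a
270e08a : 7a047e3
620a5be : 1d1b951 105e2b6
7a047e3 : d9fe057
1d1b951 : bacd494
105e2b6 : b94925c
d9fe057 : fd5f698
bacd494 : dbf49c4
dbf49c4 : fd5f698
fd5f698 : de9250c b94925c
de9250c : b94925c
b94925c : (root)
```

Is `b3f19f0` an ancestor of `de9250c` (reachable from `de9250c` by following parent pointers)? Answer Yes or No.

Ancestors of de9250c: {b94925c, de9250c}.
b3f19f0 is not in that set, so it is not an ancestor of de9250c.

No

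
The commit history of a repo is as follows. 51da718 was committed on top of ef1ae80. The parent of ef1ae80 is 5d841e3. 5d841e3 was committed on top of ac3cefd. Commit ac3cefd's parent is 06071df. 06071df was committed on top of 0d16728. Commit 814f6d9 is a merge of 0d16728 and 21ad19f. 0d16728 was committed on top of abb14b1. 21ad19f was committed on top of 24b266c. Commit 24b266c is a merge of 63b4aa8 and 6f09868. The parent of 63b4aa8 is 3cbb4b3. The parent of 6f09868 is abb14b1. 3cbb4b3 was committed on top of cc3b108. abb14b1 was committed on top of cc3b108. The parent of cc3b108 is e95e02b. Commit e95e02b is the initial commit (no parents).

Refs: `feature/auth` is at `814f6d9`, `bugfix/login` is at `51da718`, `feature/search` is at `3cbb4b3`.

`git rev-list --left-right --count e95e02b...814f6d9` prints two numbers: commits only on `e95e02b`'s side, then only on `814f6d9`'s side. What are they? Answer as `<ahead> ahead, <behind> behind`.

0 ahead, 9 behind

Reachable from e95e02b: {e95e02b}.
Reachable from 814f6d9: {0d16728, 21ad19f, 24b266c, 3cbb4b3, 63b4aa8, 6f09868, 814f6d9, abb14b1, cc3b108, e95e02b}.
Only in e95e02b's history (ahead): {} — 0.
Only in 814f6d9's history (behind): {0d16728, 21ad19f, 24b266c, 3cbb4b3, 63b4aa8, 6f09868, 814f6d9, abb14b1, cc3b108} — 9.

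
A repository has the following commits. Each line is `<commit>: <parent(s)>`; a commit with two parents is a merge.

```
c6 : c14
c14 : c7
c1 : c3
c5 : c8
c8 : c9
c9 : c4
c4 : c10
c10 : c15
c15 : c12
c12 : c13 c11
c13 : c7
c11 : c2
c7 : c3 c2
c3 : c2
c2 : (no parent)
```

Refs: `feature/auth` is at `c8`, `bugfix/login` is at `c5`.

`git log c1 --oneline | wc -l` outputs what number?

Walking parent pointers from c1: reachable set = {c1, c2, c3}.
That is 3 commits.

3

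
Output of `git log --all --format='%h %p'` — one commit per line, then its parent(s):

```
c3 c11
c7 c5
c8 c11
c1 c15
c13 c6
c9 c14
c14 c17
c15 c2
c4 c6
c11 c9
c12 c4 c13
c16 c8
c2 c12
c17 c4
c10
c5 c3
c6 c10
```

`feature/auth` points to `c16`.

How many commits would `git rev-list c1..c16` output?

6

Reachable from c16: {c10, c11, c14, c16, c17, c4, c6, c8, c9}.
Reachable from c1: {c1, c10, c12, c13, c15, c2, c4, c6}.
In c16's history but not c1's: {c11, c14, c16, c17, c8, c9} — 6 commits.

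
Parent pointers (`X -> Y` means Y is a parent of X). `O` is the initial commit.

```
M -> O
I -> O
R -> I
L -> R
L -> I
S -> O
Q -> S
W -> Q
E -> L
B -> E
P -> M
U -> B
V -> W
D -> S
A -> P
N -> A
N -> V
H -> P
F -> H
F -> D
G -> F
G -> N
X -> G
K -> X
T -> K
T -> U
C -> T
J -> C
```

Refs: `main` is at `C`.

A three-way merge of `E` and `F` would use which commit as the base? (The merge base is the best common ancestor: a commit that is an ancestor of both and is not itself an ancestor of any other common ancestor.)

O

Ancestors of E: {E, I, L, O, R}.
Ancestors of F: {D, F, H, M, O, P, S}.
Common ancestors: {O}.
The only common ancestor is O, so it is the merge base.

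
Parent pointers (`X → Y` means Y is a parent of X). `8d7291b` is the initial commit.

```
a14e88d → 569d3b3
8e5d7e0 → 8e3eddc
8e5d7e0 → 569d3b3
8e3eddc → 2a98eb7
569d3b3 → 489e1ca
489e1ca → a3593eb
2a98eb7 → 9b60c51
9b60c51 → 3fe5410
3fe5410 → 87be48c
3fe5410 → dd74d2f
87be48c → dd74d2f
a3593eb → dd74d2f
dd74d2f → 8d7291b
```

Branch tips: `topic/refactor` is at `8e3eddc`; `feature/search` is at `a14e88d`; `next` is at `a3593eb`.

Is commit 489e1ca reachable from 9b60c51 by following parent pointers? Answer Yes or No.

Ancestors of 9b60c51: {3fe5410, 87be48c, 8d7291b, 9b60c51, dd74d2f}.
489e1ca is not in that set, so it is not an ancestor of 9b60c51.

No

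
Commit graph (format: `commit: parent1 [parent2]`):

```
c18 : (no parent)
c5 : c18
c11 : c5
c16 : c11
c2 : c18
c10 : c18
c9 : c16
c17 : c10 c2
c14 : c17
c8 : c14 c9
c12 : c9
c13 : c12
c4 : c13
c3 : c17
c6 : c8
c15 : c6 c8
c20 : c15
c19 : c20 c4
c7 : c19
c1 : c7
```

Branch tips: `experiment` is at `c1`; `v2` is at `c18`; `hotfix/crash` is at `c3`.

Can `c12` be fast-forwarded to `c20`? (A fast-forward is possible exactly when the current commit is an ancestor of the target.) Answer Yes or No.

No

A fast-forward from c12 to c20 is possible iff c12 is an ancestor of c20.
Ancestors of c20: {c10, c11, c14, c15, c16, c17, c18, c2, c20, c5, c6, c8, c9}.
c12 is not among them, so fast-forward is not possible.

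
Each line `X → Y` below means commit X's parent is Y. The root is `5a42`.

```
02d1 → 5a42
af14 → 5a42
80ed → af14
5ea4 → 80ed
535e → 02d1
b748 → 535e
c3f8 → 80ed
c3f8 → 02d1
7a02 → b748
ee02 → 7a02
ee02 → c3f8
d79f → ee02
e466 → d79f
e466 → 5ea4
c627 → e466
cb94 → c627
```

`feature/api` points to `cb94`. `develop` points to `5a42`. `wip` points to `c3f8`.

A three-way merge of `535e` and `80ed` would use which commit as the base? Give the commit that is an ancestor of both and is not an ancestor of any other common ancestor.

5a42

Ancestors of 535e: {02d1, 535e, 5a42}.
Ancestors of 80ed: {5a42, 80ed, af14}.
Common ancestors: {5a42}.
The only common ancestor is 5a42, so it is the merge base.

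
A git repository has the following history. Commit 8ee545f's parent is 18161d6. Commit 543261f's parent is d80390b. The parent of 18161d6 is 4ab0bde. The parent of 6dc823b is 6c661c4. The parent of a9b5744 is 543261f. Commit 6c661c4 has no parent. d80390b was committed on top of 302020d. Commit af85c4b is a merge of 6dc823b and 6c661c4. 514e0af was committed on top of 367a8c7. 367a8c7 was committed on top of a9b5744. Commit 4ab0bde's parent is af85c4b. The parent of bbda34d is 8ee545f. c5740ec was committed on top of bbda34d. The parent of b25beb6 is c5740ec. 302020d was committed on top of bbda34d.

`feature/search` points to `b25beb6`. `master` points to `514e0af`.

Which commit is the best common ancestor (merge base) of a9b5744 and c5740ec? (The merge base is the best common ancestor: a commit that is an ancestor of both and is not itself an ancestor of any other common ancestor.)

Ancestors of a9b5744: {18161d6, 302020d, 4ab0bde, 543261f, 6c661c4, 6dc823b, 8ee545f, a9b5744, af85c4b, bbda34d, d80390b}.
Ancestors of c5740ec: {18161d6, 4ab0bde, 6c661c4, 6dc823b, 8ee545f, af85c4b, bbda34d, c5740ec}.
Common ancestors: {18161d6, 4ab0bde, 6c661c4, 6dc823b, 8ee545f, af85c4b, bbda34d}.
Among these, bbda34d is not an ancestor of any other common ancestor — it is the merge base.

bbda34d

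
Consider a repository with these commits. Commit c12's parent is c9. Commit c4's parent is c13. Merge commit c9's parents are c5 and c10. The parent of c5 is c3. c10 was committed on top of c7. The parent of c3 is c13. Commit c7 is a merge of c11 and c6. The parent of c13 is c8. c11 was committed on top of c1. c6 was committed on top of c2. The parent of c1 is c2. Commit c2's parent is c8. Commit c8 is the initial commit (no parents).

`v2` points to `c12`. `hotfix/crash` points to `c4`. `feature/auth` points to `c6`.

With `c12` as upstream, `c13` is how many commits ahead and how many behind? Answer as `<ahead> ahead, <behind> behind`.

0 ahead, 10 behind

Reachable from c13: {c13, c8}.
Reachable from c12: {c1, c10, c11, c12, c13, c2, c3, c5, c6, c7, c8, c9}.
Only in c13's history (ahead): {} — 0.
Only in c12's history (behind): {c1, c10, c11, c12, c2, c3, c5, c6, c7, c9} — 10.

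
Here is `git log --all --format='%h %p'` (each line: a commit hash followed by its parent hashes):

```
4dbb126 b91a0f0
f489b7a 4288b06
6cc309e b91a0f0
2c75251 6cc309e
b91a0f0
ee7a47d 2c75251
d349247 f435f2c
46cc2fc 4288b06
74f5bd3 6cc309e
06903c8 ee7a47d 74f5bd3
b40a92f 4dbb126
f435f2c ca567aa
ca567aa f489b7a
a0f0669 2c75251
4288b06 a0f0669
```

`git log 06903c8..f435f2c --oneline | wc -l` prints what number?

5

Reachable from f435f2c: {2c75251, 4288b06, 6cc309e, a0f0669, b91a0f0, ca567aa, f435f2c, f489b7a}.
Reachable from 06903c8: {06903c8, 2c75251, 6cc309e, 74f5bd3, b91a0f0, ee7a47d}.
In f435f2c's history but not 06903c8's: {4288b06, a0f0669, ca567aa, f435f2c, f489b7a} — 5 commits.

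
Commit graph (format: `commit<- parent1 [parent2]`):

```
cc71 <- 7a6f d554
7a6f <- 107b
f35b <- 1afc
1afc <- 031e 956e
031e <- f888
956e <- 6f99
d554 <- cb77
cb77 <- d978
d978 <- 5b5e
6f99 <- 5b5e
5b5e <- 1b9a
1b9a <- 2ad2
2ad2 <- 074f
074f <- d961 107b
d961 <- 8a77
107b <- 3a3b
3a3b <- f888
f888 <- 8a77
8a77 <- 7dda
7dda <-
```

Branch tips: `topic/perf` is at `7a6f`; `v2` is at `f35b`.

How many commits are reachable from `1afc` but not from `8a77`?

12

Reachable from 1afc: {031e, 074f, 107b, 1afc, 1b9a, 2ad2, 3a3b, 5b5e, 6f99, 7dda, 8a77, 956e, d961, f888}.
Reachable from 8a77: {7dda, 8a77}.
In 1afc's history but not 8a77's: {031e, 074f, 107b, 1afc, 1b9a, 2ad2, 3a3b, 5b5e, 6f99, 956e, d961, f888} — 12 commits.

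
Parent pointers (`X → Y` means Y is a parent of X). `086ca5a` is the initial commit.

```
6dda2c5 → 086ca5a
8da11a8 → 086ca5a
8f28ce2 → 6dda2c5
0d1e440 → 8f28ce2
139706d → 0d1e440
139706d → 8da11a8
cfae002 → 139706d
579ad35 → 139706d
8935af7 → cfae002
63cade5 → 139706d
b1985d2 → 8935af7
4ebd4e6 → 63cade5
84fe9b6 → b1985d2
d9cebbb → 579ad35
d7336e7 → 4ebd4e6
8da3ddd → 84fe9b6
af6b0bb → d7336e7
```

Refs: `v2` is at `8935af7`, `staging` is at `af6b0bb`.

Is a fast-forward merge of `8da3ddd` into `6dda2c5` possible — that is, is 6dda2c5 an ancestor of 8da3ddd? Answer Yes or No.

A fast-forward from 6dda2c5 to 8da3ddd is possible iff 6dda2c5 is an ancestor of 8da3ddd.
Ancestors of 8da3ddd: {086ca5a, 0d1e440, 139706d, 6dda2c5, 84fe9b6, 8935af7, 8da11a8, 8da3ddd, 8f28ce2, b1985d2, cfae002}.
6dda2c5 is among them, so fast-forward is possible.

Yes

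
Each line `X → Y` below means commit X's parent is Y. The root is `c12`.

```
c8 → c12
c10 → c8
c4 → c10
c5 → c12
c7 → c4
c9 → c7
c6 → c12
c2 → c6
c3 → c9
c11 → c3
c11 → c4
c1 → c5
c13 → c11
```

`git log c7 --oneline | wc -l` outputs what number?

5

Walking parent pointers from c7: reachable set = {c10, c12, c4, c7, c8}.
That is 5 commits.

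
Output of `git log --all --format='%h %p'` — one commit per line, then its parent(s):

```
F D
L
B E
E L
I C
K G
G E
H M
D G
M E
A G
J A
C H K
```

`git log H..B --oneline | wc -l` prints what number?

1

Reachable from B: {B, E, L}.
Reachable from H: {E, H, L, M}.
In B's history but not H's: {B} — 1 commit.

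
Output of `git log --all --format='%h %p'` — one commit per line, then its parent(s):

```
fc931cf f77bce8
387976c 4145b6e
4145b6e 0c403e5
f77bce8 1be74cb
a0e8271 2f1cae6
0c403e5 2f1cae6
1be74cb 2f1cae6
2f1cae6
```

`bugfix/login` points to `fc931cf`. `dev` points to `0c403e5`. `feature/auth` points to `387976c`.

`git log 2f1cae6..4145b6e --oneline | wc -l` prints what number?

2

Reachable from 4145b6e: {0c403e5, 2f1cae6, 4145b6e}.
Reachable from 2f1cae6: {2f1cae6}.
In 4145b6e's history but not 2f1cae6's: {0c403e5, 4145b6e} — 2 commits.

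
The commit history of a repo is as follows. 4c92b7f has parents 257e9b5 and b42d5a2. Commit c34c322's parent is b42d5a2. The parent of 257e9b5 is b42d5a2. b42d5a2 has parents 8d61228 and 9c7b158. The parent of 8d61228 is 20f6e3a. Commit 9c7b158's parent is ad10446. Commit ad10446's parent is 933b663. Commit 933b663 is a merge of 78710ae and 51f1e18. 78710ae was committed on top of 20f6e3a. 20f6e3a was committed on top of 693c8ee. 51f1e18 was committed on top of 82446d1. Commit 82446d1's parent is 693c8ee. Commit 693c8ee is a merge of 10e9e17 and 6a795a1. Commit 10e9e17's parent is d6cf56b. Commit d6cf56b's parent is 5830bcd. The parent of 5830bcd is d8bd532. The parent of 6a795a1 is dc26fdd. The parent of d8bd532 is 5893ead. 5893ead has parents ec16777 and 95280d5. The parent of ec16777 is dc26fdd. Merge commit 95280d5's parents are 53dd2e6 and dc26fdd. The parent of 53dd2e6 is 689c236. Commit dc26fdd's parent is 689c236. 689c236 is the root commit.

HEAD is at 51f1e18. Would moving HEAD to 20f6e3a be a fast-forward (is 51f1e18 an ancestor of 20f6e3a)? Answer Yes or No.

A fast-forward from 51f1e18 to 20f6e3a is possible iff 51f1e18 is an ancestor of 20f6e3a.
Ancestors of 20f6e3a: {10e9e17, 20f6e3a, 53dd2e6, 5830bcd, 5893ead, 689c236, 693c8ee, 6a795a1, 95280d5, d6cf56b, d8bd532, dc26fdd, ec16777}.
51f1e18 is not among them, so fast-forward is not possible.

No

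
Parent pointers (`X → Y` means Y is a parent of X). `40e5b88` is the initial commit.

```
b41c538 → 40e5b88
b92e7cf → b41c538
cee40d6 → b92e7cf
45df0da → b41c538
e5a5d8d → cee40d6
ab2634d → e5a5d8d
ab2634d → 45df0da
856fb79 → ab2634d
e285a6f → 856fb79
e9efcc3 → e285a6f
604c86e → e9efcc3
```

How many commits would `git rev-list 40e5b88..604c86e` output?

10

Reachable from 604c86e: {40e5b88, 45df0da, 604c86e, 856fb79, ab2634d, b41c538, b92e7cf, cee40d6, e285a6f, e5a5d8d, e9efcc3}.
Reachable from 40e5b88: {40e5b88}.
In 604c86e's history but not 40e5b88's: {45df0da, 604c86e, 856fb79, ab2634d, b41c538, b92e7cf, cee40d6, e285a6f, e5a5d8d, e9efcc3} — 10 commits.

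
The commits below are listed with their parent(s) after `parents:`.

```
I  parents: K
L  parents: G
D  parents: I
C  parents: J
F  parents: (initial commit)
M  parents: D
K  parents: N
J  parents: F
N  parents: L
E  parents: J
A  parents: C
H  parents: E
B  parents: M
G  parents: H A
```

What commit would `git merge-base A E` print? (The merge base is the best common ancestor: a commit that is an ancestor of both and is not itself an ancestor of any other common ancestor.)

Ancestors of A: {A, C, F, J}.
Ancestors of E: {E, F, J}.
Common ancestors: {F, J}.
Among these, J is not an ancestor of any other common ancestor — it is the merge base.

J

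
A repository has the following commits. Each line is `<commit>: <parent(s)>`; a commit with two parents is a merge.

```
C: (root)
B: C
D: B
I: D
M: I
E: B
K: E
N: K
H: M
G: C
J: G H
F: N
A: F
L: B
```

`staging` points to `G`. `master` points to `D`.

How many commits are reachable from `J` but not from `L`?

6

Reachable from J: {B, C, D, G, H, I, J, M}.
Reachable from L: {B, C, L}.
In J's history but not L's: {D, G, H, I, J, M} — 6 commits.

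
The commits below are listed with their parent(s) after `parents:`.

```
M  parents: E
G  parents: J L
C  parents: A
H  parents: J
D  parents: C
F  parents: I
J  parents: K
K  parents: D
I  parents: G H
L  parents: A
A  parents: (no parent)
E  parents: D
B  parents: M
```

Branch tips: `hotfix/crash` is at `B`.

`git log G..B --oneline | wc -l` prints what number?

Reachable from B: {A, B, C, D, E, M}.
Reachable from G: {A, C, D, G, J, K, L}.
In B's history but not G's: {B, E, M} — 3 commits.

3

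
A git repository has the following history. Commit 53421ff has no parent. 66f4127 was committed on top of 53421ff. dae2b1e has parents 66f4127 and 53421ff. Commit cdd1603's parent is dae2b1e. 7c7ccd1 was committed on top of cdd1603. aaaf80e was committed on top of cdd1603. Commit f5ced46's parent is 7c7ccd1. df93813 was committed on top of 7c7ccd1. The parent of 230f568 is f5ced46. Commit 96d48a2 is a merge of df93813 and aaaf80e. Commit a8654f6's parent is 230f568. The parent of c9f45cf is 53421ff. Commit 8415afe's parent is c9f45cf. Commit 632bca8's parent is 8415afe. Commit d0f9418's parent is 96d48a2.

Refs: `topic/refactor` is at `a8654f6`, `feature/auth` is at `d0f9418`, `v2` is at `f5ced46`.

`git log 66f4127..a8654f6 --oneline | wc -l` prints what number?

6

Reachable from a8654f6: {230f568, 53421ff, 66f4127, 7c7ccd1, a8654f6, cdd1603, dae2b1e, f5ced46}.
Reachable from 66f4127: {53421ff, 66f4127}.
In a8654f6's history but not 66f4127's: {230f568, 7c7ccd1, a8654f6, cdd1603, dae2b1e, f5ced46} — 6 commits.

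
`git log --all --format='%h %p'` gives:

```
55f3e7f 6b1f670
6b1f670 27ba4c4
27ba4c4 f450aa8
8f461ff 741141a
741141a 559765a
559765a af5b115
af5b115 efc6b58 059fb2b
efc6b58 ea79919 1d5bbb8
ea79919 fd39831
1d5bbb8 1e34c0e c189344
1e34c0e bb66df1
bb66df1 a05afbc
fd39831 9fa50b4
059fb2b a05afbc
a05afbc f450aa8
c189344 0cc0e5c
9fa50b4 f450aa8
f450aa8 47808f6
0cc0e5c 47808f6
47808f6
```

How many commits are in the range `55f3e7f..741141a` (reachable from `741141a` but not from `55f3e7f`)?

Reachable from 741141a: {059fb2b, 0cc0e5c, 1d5bbb8, 1e34c0e, 47808f6, 559765a, 741141a, 9fa50b4, a05afbc, af5b115, bb66df1, c189344, ea79919, efc6b58, f450aa8, fd39831}.
Reachable from 55f3e7f: {27ba4c4, 47808f6, 55f3e7f, 6b1f670, f450aa8}.
In 741141a's history but not 55f3e7f's: {059fb2b, 0cc0e5c, 1d5bbb8, 1e34c0e, 559765a, 741141a, 9fa50b4, a05afbc, af5b115, bb66df1, c189344, ea79919, efc6b58, fd39831} — 14 commits.

14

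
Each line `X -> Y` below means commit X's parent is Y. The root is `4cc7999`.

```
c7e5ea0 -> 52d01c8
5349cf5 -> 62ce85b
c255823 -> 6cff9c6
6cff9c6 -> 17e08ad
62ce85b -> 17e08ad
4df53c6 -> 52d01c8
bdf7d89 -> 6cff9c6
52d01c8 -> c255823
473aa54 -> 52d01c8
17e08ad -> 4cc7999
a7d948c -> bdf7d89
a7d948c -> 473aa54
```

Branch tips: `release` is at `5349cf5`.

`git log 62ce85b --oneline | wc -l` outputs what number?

Walking parent pointers from 62ce85b: reachable set = {17e08ad, 4cc7999, 62ce85b}.
That is 3 commits.

3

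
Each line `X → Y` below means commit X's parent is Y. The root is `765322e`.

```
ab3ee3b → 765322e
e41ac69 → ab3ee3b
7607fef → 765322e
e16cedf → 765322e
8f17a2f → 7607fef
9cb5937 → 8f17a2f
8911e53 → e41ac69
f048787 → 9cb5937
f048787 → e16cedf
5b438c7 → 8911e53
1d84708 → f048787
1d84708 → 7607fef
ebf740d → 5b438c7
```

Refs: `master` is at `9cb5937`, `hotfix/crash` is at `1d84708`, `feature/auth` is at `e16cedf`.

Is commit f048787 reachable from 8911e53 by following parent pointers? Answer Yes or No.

Ancestors of 8911e53: {765322e, 8911e53, ab3ee3b, e41ac69}.
f048787 is not in that set, so it is not an ancestor of 8911e53.

No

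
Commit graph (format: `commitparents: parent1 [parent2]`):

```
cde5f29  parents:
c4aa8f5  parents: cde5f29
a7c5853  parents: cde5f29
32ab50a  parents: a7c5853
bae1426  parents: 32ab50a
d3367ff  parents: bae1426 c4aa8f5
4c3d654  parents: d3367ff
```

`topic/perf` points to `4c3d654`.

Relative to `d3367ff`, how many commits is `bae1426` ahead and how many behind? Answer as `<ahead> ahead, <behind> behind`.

Reachable from bae1426: {32ab50a, a7c5853, bae1426, cde5f29}.
Reachable from d3367ff: {32ab50a, a7c5853, bae1426, c4aa8f5, cde5f29, d3367ff}.
Only in bae1426's history (ahead): {} — 0.
Only in d3367ff's history (behind): {c4aa8f5, d3367ff} — 2.

0 ahead, 2 behind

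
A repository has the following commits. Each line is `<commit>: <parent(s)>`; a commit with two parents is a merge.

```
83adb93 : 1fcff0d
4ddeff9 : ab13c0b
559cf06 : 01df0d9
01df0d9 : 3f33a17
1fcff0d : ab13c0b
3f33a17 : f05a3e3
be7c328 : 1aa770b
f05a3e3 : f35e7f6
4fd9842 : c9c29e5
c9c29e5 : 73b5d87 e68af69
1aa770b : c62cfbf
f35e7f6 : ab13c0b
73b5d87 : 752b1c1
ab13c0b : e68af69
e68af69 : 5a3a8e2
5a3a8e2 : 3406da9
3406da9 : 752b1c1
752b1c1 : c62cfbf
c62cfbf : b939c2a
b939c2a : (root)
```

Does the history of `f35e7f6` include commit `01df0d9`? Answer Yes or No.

Ancestors of f35e7f6: {3406da9, 5a3a8e2, 752b1c1, ab13c0b, b939c2a, c62cfbf, e68af69, f35e7f6}.
01df0d9 is not in that set, so it is not an ancestor of f35e7f6.

No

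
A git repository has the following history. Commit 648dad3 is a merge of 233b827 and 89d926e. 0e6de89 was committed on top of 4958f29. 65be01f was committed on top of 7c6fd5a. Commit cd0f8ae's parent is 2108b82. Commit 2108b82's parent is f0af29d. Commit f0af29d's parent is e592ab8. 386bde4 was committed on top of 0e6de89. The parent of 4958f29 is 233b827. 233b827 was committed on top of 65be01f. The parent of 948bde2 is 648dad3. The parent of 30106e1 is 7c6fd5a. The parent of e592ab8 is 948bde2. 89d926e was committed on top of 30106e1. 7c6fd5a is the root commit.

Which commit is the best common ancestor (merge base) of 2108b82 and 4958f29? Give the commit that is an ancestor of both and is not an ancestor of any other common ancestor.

233b827

Ancestors of 2108b82: {2108b82, 233b827, 30106e1, 648dad3, 65be01f, 7c6fd5a, 89d926e, 948bde2, e592ab8, f0af29d}.
Ancestors of 4958f29: {233b827, 4958f29, 65be01f, 7c6fd5a}.
Common ancestors: {233b827, 65be01f, 7c6fd5a}.
Among these, 233b827 is not an ancestor of any other common ancestor — it is the merge base.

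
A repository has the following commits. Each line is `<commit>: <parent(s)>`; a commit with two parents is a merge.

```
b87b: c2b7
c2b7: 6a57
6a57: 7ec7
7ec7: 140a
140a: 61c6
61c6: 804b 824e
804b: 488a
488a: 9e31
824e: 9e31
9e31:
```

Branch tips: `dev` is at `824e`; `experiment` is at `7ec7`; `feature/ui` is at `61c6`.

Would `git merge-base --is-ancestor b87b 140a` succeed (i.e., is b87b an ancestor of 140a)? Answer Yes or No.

Ancestors of 140a: {140a, 488a, 61c6, 804b, 824e, 9e31}.
b87b is not in that set, so it is not an ancestor of 140a.

No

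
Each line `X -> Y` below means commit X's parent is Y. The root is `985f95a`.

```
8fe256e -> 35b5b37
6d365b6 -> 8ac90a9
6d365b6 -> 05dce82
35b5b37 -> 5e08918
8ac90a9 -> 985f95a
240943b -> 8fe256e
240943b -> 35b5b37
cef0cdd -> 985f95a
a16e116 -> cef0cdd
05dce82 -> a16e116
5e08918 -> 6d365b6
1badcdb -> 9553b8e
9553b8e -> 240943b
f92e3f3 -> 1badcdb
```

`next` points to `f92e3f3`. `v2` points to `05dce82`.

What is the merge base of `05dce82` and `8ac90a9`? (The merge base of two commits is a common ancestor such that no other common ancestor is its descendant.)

Ancestors of 05dce82: {05dce82, 985f95a, a16e116, cef0cdd}.
Ancestors of 8ac90a9: {8ac90a9, 985f95a}.
Common ancestors: {985f95a}.
The only common ancestor is 985f95a, so it is the merge base.

985f95a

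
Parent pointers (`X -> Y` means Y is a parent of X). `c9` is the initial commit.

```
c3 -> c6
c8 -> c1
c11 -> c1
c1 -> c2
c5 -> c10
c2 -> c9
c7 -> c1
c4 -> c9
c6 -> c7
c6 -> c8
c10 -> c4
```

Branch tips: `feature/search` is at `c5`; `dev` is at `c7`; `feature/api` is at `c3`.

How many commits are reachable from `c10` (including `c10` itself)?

3

Walking parent pointers from c10: reachable set = {c10, c4, c9}.
That is 3 commits.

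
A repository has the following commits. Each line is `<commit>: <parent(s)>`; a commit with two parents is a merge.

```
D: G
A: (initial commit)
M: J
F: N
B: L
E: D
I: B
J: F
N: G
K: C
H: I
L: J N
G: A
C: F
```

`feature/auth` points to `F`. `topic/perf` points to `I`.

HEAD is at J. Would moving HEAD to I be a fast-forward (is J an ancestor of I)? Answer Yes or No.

A fast-forward from J to I is possible iff J is an ancestor of I.
Ancestors of I: {A, B, F, G, I, J, L, N}.
J is among them, so fast-forward is possible.

Yes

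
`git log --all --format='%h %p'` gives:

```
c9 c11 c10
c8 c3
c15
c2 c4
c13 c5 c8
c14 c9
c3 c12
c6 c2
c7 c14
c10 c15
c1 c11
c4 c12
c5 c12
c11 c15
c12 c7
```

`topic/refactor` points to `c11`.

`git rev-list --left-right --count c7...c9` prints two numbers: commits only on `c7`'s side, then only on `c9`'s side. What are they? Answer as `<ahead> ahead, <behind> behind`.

2 ahead, 0 behind

Reachable from c7: {c10, c11, c14, c15, c7, c9}.
Reachable from c9: {c10, c11, c15, c9}.
Only in c7's history (ahead): {c14, c7} — 2.
Only in c9's history (behind): {} — 0.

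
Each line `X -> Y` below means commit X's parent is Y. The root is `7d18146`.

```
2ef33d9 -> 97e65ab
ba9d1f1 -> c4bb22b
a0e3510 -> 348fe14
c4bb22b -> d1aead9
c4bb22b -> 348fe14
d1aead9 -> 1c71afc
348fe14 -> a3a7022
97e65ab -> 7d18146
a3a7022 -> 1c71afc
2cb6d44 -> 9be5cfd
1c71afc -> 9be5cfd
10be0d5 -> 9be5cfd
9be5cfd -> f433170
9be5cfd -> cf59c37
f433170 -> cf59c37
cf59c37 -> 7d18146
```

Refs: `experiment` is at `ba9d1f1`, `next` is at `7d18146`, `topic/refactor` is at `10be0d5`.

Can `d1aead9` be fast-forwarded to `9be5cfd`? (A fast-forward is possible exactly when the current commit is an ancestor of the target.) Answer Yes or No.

A fast-forward from d1aead9 to 9be5cfd is possible iff d1aead9 is an ancestor of 9be5cfd.
Ancestors of 9be5cfd: {7d18146, 9be5cfd, cf59c37, f433170}.
d1aead9 is not among them, so fast-forward is not possible.

No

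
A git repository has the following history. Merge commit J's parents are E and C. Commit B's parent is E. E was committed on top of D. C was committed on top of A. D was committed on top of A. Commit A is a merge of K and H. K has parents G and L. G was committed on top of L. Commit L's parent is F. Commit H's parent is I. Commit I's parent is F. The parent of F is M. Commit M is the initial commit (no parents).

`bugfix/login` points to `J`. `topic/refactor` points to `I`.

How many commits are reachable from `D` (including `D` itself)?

Walking parent pointers from D: reachable set = {A, D, F, G, H, I, K, L, M}.
That is 9 commits.

9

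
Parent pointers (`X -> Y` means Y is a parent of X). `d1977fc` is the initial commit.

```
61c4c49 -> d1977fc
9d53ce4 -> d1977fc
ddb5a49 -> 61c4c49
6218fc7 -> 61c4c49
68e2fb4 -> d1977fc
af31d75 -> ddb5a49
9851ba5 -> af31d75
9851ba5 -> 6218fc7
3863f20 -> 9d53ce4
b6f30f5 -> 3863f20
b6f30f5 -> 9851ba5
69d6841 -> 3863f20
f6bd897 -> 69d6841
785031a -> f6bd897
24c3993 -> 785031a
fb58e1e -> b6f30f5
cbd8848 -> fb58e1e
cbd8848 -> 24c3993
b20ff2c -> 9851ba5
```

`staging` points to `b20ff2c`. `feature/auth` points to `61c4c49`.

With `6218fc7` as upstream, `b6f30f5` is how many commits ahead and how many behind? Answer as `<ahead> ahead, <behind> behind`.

6 ahead, 0 behind

Reachable from b6f30f5: {3863f20, 61c4c49, 6218fc7, 9851ba5, 9d53ce4, af31d75, b6f30f5, d1977fc, ddb5a49}.
Reachable from 6218fc7: {61c4c49, 6218fc7, d1977fc}.
Only in b6f30f5's history (ahead): {3863f20, 9851ba5, 9d53ce4, af31d75, b6f30f5, ddb5a49} — 6.
Only in 6218fc7's history (behind): {} — 0.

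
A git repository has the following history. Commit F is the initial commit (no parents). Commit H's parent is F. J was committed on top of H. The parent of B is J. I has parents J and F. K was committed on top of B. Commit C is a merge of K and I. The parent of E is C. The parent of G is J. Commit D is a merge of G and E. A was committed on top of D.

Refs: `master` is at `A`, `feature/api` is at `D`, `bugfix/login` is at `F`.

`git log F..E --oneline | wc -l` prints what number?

Reachable from E: {B, C, E, F, H, I, J, K}.
Reachable from F: {F}.
In E's history but not F's: {B, C, E, H, I, J, K} — 7 commits.

7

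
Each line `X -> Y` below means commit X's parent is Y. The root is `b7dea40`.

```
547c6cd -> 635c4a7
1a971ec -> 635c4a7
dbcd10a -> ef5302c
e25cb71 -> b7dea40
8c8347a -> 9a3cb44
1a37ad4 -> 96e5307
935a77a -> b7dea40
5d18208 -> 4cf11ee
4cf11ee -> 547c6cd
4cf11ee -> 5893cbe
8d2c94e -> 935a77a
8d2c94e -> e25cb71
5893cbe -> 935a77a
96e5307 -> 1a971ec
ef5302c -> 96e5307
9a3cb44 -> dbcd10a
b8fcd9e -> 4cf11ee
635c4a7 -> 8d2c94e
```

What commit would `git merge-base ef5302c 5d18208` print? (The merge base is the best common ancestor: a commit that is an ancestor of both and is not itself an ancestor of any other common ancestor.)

635c4a7

Ancestors of ef5302c: {1a971ec, 635c4a7, 8d2c94e, 935a77a, 96e5307, b7dea40, e25cb71, ef5302c}.
Ancestors of 5d18208: {4cf11ee, 547c6cd, 5893cbe, 5d18208, 635c4a7, 8d2c94e, 935a77a, b7dea40, e25cb71}.
Common ancestors: {635c4a7, 8d2c94e, 935a77a, b7dea40, e25cb71}.
Among these, 635c4a7 is not an ancestor of any other common ancestor — it is the merge base.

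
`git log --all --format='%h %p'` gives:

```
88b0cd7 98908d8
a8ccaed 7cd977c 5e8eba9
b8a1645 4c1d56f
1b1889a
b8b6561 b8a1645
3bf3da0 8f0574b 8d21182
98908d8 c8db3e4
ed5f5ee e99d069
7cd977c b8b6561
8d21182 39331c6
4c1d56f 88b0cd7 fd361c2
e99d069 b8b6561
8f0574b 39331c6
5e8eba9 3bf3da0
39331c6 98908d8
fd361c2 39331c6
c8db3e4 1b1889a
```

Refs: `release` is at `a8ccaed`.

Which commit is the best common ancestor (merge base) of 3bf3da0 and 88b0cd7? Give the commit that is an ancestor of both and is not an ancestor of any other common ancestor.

Ancestors of 3bf3da0: {1b1889a, 39331c6, 3bf3da0, 8d21182, 8f0574b, 98908d8, c8db3e4}.
Ancestors of 88b0cd7: {1b1889a, 88b0cd7, 98908d8, c8db3e4}.
Common ancestors: {1b1889a, 98908d8, c8db3e4}.
Among these, 98908d8 is not an ancestor of any other common ancestor — it is the merge base.

98908d8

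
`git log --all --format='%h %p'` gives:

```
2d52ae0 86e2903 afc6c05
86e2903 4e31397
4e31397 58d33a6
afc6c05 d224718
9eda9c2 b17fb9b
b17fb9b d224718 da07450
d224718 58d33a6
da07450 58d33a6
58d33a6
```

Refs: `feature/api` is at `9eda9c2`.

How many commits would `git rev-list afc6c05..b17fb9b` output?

2

Reachable from b17fb9b: {58d33a6, b17fb9b, d224718, da07450}.
Reachable from afc6c05: {58d33a6, afc6c05, d224718}.
In b17fb9b's history but not afc6c05's: {b17fb9b, da07450} — 2 commits.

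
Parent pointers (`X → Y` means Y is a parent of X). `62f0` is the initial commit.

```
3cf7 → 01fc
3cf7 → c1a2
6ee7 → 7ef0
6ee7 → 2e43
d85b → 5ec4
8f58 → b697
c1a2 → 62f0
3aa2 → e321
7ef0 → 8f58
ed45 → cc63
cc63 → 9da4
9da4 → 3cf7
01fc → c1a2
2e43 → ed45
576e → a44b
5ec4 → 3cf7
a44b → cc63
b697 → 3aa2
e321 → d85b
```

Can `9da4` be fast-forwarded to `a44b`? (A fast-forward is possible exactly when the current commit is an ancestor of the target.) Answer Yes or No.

A fast-forward from 9da4 to a44b is possible iff 9da4 is an ancestor of a44b.
Ancestors of a44b: {01fc, 3cf7, 62f0, 9da4, a44b, c1a2, cc63}.
9da4 is among them, so fast-forward is possible.

Yes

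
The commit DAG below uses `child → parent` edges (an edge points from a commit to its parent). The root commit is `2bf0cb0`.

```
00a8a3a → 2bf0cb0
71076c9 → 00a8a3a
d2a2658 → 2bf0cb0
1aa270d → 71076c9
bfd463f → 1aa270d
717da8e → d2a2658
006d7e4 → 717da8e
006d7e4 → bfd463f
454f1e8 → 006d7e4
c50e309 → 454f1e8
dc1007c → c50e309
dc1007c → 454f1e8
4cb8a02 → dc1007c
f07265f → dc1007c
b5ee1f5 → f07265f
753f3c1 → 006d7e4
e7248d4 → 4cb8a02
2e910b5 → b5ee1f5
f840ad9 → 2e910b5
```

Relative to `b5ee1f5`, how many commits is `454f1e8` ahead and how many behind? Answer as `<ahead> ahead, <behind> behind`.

0 ahead, 4 behind

Reachable from 454f1e8: {006d7e4, 00a8a3a, 1aa270d, 2bf0cb0, 454f1e8, 71076c9, 717da8e, bfd463f, d2a2658}.
Reachable from b5ee1f5: {006d7e4, 00a8a3a, 1aa270d, 2bf0cb0, 454f1e8, 71076c9, 717da8e, b5ee1f5, bfd463f, c50e309, d2a2658, dc1007c, f07265f}.
Only in 454f1e8's history (ahead): {} — 0.
Only in b5ee1f5's history (behind): {b5ee1f5, c50e309, dc1007c, f07265f} — 4.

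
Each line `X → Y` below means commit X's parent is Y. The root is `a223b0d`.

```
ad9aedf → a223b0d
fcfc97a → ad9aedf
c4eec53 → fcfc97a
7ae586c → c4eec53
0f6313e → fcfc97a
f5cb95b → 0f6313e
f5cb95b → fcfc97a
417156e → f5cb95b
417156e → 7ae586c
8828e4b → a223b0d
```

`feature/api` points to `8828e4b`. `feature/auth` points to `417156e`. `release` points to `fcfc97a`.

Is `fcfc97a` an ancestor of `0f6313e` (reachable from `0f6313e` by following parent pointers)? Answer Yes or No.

Ancestors of 0f6313e (commits reachable by following parents): {0f6313e, a223b0d, ad9aedf, fcfc97a}.
fcfc97a is in that set, so it is an ancestor of 0f6313e.

Yes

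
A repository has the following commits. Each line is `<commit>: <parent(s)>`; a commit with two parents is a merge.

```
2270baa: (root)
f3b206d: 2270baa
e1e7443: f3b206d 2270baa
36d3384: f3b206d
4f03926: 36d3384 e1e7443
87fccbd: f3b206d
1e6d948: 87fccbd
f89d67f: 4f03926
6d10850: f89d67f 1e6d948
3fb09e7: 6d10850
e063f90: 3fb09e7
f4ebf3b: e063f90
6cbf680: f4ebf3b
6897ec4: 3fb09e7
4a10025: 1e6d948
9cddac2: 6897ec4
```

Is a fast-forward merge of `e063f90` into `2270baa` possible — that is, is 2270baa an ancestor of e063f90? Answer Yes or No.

A fast-forward from 2270baa to e063f90 is possible iff 2270baa is an ancestor of e063f90.
Ancestors of e063f90: {1e6d948, 2270baa, 36d3384, 3fb09e7, 4f03926, 6d10850, 87fccbd, e063f90, e1e7443, f3b206d, f89d67f}.
2270baa is among them, so fast-forward is possible.

Yes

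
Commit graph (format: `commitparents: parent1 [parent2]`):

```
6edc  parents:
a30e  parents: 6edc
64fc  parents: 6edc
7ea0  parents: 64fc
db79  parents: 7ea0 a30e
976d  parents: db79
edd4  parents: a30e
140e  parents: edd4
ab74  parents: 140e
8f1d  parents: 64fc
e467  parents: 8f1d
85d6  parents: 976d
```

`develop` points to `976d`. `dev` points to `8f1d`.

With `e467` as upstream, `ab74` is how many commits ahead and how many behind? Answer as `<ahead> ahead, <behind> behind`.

4 ahead, 3 behind

Reachable from ab74: {140e, 6edc, a30e, ab74, edd4}.
Reachable from e467: {64fc, 6edc, 8f1d, e467}.
Only in ab74's history (ahead): {140e, a30e, ab74, edd4} — 4.
Only in e467's history (behind): {64fc, 8f1d, e467} — 3.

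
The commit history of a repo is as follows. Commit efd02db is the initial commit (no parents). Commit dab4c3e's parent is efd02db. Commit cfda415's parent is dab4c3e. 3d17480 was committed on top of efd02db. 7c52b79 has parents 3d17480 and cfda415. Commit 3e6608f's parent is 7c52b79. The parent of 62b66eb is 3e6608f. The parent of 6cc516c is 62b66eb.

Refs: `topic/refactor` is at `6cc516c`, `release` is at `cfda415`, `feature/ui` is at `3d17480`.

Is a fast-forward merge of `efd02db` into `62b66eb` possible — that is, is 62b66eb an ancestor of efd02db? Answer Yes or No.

A fast-forward from 62b66eb to efd02db is possible iff 62b66eb is an ancestor of efd02db.
Ancestors of efd02db: {efd02db}.
62b66eb is not among them, so fast-forward is not possible.

No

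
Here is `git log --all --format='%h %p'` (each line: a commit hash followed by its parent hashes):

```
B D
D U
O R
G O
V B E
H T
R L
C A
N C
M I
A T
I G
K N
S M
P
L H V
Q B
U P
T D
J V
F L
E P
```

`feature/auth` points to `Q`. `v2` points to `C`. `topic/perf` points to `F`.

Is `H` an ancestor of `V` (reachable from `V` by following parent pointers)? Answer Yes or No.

Ancestors of V: {B, D, E, P, U, V}.
H is not in that set, so it is not an ancestor of V.

No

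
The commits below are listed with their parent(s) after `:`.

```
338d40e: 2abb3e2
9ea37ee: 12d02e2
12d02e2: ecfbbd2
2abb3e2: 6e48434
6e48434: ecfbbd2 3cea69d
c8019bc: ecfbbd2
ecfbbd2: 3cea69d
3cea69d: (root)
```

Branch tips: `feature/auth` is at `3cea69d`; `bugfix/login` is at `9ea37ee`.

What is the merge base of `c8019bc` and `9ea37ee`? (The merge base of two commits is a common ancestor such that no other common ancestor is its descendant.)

ecfbbd2

Ancestors of c8019bc: {3cea69d, c8019bc, ecfbbd2}.
Ancestors of 9ea37ee: {12d02e2, 3cea69d, 9ea37ee, ecfbbd2}.
Common ancestors: {3cea69d, ecfbbd2}.
Among these, ecfbbd2 is not an ancestor of any other common ancestor — it is the merge base.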